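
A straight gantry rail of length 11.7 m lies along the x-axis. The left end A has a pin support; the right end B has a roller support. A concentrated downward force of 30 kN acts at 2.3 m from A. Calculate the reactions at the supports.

A_x = 0, A_y = 24.10 kN, B_y = 5.897 kN

ΣM about A: B_y·11.7 − 30·2.3 = 0 → B_y = 69/11.7 = 5.89744 ≈ 5.897 kN.
ΣF_y = 0: A_y + 5.89744 − 30 = 0 → A_y = 24.10 kN.
ΣF_x = 0: no horizontal applied forces, so A_x = 0.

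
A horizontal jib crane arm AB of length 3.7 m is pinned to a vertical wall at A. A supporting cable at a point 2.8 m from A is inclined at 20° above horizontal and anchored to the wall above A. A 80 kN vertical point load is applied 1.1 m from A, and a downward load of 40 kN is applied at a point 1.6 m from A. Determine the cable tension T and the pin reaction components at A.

ΣM about A: T·sin20°·2.8 − 80·1.1 − 40·1.6 = 0 → T = 152/(2.8·0.34202) = 158.721 ≈ 158.7 kN.
ΣF_x = 0: A_x − T·cos20° = 0 → A_x = 158.721 × 0.939693 = 149.1 kN.
ΣF_y = 0: A_y + T·sin20° − 80 − 40 = 0 → A_y = 120 − 158.721 × 0.34202 = 65.71 kN.

T = 158.7 kN, A_x = 149.1 kN, A_y = 65.71 kN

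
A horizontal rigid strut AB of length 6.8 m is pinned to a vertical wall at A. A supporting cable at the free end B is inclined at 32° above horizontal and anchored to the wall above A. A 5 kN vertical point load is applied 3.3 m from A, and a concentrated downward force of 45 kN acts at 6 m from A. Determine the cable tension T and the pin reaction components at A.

ΣM about A: T·sin32°·6.8 − 5·3.3 − 45·6 = 0 → T = 286.5/(6.8·0.529919) = 79.5072 ≈ 79.51 kN.
ΣF_x = 0: A_x − T·cos32° = 0 → A_x = 79.5072 × 0.848048 = 67.43 kN.
ΣF_y = 0: A_y + T·sin32° − 5 − 45 = 0 → A_y = 50 − 79.5072 × 0.529919 = 7.868 kN.

T = 79.51 kN, A_x = 67.43 kN, A_y = 7.868 kN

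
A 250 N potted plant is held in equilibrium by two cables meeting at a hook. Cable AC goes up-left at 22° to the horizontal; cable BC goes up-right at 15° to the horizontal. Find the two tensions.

ΣF_x = 0: −T_AC·cos22° + T_BC·cos15° = 0 → T_BC = 0.959891·T_AC.
ΣF_y = 0: T_AC·sin22° + T_BC·sin15° = 250.
Substitute: T_AC·(0.374607 + 0.959891·0.258819) = 250 → T_AC = 401.255 ≈ 401.3 N.
Then T_BC = 0.959891 × 401.255 = 385.2 N.

T_AC = 401.3 N, T_BC = 385.2 N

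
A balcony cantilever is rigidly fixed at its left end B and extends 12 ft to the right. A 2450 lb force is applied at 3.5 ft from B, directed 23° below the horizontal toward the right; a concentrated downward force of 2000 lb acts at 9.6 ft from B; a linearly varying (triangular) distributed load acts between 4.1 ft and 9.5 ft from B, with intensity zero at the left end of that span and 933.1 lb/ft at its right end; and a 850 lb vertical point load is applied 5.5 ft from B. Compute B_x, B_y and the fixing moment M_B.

B_x = -2255 lb, B_y = 6327 lb, M_B = 46620 lb·ft

Resultant of the triangular load: ½ × 933.1 × 5.4 = 2519.37 lb, acting at 7.7 ft from B (one-third of the span from the peak).
ΣF_x = 0: B_x + 2450·cos23° = 0 → B_x = -2255 lb.
ΣF_y = 0: B_y − 2450·sin23° − 2000 − ½·933.1·5.4 − 850 = 0 → B_y = 6327 lb.
ΣM about B: M_B − 2450·sin23°·3.5 − 2000·9.6 − (½·933.1·5.4)·7.7 − 850·5.5 = 0 → M_B = 46620 lb·ft.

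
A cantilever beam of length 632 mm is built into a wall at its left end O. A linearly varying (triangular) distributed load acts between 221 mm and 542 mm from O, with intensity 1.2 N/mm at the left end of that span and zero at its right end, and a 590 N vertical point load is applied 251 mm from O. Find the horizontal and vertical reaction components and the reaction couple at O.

Resultant of the triangular load: ½ × 1.2 × 321 = 192.6 N, acting at 328 mm from O (one-third of the span from the peak).
ΣF_x = 0: O_x = 0.
ΣF_y = 0: O_y − ½·1.2·321 − 590 = 0 → O_y = 782.6 N.
ΣM about O: M_O − (½·1.2·321)·328 − 590·251 = 0 → M_O = 211300 N·mm.

O_x = 0, O_y = 782.6 N, M_O = 211300 N·mm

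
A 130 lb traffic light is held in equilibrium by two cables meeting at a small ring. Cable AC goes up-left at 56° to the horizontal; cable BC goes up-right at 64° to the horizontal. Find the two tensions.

T_AC = 65.80 lb, T_BC = 83.94 lb

ΣF_x = 0: −T_AC·cos56° + T_BC·cos64° = 0 → T_BC = 1.27562·T_AC.
ΣF_y = 0: T_AC·sin56° + T_BC·sin64° = 130.
Substitute: T_AC·(0.829038 + 1.27562·0.898794) = 130 → T_AC = 65.8042 ≈ 65.80 lb.
Then T_BC = 1.27562 × 65.8042 = 83.94 lb.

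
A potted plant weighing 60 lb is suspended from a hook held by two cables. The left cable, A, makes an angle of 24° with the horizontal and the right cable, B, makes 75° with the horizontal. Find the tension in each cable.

T_A = 15.72 lb, T_B = 55.50 lb

ΣF_x = 0: −T_A·cos24° + T_B·cos75° = 0 → T_B = 3.52967·T_A.
ΣF_y = 0: T_A·sin24° + T_B·sin75° = 60.
Substitute: T_A·(0.406737 + 3.52967·0.965926) = 60 → T_A = 15.7227 ≈ 15.72 lb.
Then T_B = 3.52967 × 15.7227 = 55.50 lb.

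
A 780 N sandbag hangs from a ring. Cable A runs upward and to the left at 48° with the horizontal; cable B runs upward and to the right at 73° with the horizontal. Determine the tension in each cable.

ΣF_x = 0: −T_A·cos48° + T_B·cos73° = 0 → T_B = 2.28863·T_A.
ΣF_y = 0: T_A·sin48° + T_B·sin73° = 780.
Substitute: T_A·(0.743145 + 2.28863·0.956305) = 780 → T_A = 266.051 ≈ 266.1 N.
Then T_B = 2.28863 × 266.051 = 608.9 N.

T_A = 266.1 N, T_B = 608.9 N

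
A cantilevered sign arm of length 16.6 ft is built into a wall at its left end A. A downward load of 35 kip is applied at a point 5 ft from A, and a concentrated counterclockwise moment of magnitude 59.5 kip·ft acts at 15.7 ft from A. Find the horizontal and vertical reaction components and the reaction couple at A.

ΣF_x = 0: A_x = 0.
ΣF_y = 0: A_y − 35 = 0 → A_y = 35.00 kip.
ΣM about A: M_A − 35·5 + 59.5 = 0 → M_A = 115.5 kip·ft.

A_x = 0, A_y = 35.00 kip, M_A = 115.5 kip·ft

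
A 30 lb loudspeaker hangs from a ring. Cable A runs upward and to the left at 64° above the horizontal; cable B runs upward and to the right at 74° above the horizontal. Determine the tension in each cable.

T_A = 12.36 lb, T_B = 19.65 lb

ΣF_x = 0: −T_A·cos64° + T_B·cos74° = 0 → T_B = 1.59039·T_A.
ΣF_y = 0: T_A·sin64° + T_B·sin74° = 30.
Substitute: T_A·(0.898794 + 1.59039·0.961262) = 30 → T_A = 12.358 ≈ 12.36 lb.
Then T_B = 1.59039 × 12.358 = 19.65 lb.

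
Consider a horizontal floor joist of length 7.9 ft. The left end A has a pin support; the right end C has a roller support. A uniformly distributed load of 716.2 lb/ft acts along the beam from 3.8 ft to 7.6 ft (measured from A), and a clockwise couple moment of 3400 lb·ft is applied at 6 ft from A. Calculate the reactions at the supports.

A_x = 0, A_y = 327.5 lb, C_y = 2394 lb

Resultant of the distributed load: 716.2 × 3.8 = 2721.56 lb at 5.7 ft from A.
ΣM about A: C_y·7.9 − (716.2·3.8)·5.7 − 3400 = 0 → C_y = 18912.892/7.9 = 2394.04 ≈ 2394 lb.
ΣF_y = 0: A_y + 2394.04 − 716.2·3.8 = 0 → A_y = 327.5 lb.
ΣF_x = 0: no horizontal applied forces, so A_x = 0.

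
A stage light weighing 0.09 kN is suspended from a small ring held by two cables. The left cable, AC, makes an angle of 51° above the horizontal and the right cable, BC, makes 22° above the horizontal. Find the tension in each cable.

ΣF_x = 0: −T_AC·cos51° + T_BC·cos22° = 0 → T_BC = 0.678744·T_AC.
ΣF_y = 0: T_AC·sin51° + T_BC·sin22° = 0.09.
Substitute: T_AC·(0.777146 + 0.678744·0.374607) = 0.09 → T_AC = 0.0872593 ≈ 0.08726 kN.
Then T_BC = 0.678744 × 0.0872593 = 0.05923 kN.

T_AC = 0.08726 kN, T_BC = 0.05923 kN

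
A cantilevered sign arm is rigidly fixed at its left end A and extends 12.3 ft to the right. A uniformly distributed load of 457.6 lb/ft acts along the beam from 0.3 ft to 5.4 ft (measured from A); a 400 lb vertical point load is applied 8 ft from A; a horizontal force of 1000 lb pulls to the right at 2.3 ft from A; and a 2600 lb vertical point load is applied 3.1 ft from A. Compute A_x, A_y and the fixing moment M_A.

A_x = -1000 lb, A_y = 5334 lb, M_A = 17910 lb·ft

Resultant of the distributed load: 457.6 × 5.1 = 2333.76 lb at 2.85 ft from A.
ΣF_x = 0: A_x + 1000 = 0 → A_x = -1000 lb.
ΣF_y = 0: A_y − 457.6·5.1 − 400 − 2600 = 0 → A_y = 5334 lb.
ΣM about A: M_A − (457.6·5.1)·2.85 − 400·8 − 2600·3.1 = 0 → M_A = 17910 lb·ft.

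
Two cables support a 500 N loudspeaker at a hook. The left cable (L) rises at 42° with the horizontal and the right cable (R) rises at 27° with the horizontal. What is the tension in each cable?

ΣF_x = 0: −T_L·cos42° + T_R·cos27° = 0 → T_R = 0.834051·T_L.
ΣF_y = 0: T_L·sin42° + T_R·sin27° = 500.
Substitute: T_L·(0.669131 + 0.834051·0.45399) = 500 → T_L = 477.199 ≈ 477.2 N.
Then T_R = 0.834051 × 477.199 = 398.0 N.

T_L = 477.2 N, T_R = 398.0 N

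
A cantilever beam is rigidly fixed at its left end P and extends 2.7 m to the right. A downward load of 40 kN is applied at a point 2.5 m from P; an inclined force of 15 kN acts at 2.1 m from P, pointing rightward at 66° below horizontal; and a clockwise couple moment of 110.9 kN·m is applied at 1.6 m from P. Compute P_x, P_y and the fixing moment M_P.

P_x = -6.101 kN, P_y = 53.70 kN, M_P = 239.7 kN·m

ΣF_x = 0: P_x + 15·cos66° = 0 → P_x = -6.101 kN.
ΣF_y = 0: P_y − 40 − 15·sin66° = 0 → P_y = 53.70 kN.
ΣM about P: M_P − 40·2.5 − 15·sin66°·2.1 − 110.9 = 0 → M_P = 239.7 kN·m.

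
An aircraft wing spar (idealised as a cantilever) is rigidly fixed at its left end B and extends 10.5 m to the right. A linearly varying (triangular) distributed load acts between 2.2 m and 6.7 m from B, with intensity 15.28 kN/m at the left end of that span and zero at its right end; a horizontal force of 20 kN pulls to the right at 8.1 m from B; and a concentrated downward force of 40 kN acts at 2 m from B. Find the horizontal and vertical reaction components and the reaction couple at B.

Resultant of the triangular load: ½ × 15.28 × 4.5 = 34.38 kN, acting at 3.7 m from B (one-third of the span from the peak).
ΣF_x = 0: B_x + 20 = 0 → B_x = -20.00 kN.
ΣF_y = 0: B_y − ½·15.28·4.5 − 40 = 0 → B_y = 74.38 kN.
ΣM about B: M_B − (½·15.28·4.5)·3.7 − 40·2 = 0 → M_B = 207.2 kN·m.

B_x = -20.00 kN, B_y = 74.38 kN, M_B = 207.2 kN·m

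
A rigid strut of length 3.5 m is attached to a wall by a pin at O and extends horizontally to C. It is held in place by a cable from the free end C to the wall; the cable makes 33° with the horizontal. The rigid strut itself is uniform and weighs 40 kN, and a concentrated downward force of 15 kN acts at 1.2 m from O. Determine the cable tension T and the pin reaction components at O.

T = 46.16 kN, O_x = 38.72 kN, O_y = 29.86 kN

ΣM about O: T·sin33°·3.5 − 40·1.75 − 15·1.2 = 0 → T = 88/(3.5·0.544639) = 46.1643 ≈ 46.16 kN.
ΣF_x = 0: O_x − T·cos33° = 0 → O_x = 46.1643 × 0.838671 = 38.72 kN.
ΣF_y = 0: O_y + T·sin33° − 40 − 15 = 0 → O_y = 55 − 46.1643 × 0.544639 = 29.86 kN.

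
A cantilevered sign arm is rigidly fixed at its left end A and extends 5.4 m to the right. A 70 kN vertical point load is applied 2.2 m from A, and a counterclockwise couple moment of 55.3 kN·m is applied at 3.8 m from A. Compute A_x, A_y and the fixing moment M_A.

ΣF_x = 0: A_x = 0.
ΣF_y = 0: A_y − 70 = 0 → A_y = 70.00 kN.
ΣM about A: M_A − 70·2.2 + 55.3 = 0 → M_A = 98.70 kN·m.

A_x = 0, A_y = 70.00 kN, M_A = 98.70 kN·m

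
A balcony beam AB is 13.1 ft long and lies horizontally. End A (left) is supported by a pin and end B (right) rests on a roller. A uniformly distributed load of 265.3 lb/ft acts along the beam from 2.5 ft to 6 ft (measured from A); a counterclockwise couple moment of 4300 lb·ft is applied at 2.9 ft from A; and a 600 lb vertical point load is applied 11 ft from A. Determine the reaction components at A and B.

Resultant of the distributed load: 265.3 × 3.5 = 928.55 lb at 4.25 ft from A.
ΣM about A: B_y·13.1 − (265.3·3.5)·4.25 + 4300 − 600·11 = 0 → B_y = 6246.3375/13.1 = 476.82 ≈ 476.8 lb.
ΣF_y = 0: A_y + 476.82 − 265.3·3.5 − 600 = 0 → A_y = 1052 lb.
ΣF_x = 0: no horizontal applied forces, so A_x = 0.

A_x = 0, A_y = 1052 lb, B_y = 476.8 lb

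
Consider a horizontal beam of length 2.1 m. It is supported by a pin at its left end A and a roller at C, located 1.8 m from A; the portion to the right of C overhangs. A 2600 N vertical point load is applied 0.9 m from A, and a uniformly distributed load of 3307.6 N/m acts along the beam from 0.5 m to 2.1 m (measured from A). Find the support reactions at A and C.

A_x = 0, A_y = 2770 N, C_y = 5122 N

Resultant of the distributed load: 3307.6 × 1.6 = 5292.16 N at 1.3 m from A.
ΣM about A: C_y·1.8 − 2600·0.9 − (3307.6·1.6)·1.3 = 0 → C_y = 9219.808/1.8 = 5122.12 ≈ 5122 N.
ΣF_y = 0: A_y + 5122.12 − 2600 − 3307.6·1.6 = 0 → A_y = 2770 N.
ΣF_x = 0: no horizontal applied forces, so A_x = 0.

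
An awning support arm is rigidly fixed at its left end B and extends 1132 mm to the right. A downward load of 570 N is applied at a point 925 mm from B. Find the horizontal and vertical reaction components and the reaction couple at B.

B_x = 0, B_y = 570.0 N, M_B = 527200 N·mm

ΣF_x = 0: B_x = 0.
ΣF_y = 0: B_y − 570 = 0 → B_y = 570.0 N.
ΣM about B: M_B − 570·925 = 0 → M_B = 527200 N·mm.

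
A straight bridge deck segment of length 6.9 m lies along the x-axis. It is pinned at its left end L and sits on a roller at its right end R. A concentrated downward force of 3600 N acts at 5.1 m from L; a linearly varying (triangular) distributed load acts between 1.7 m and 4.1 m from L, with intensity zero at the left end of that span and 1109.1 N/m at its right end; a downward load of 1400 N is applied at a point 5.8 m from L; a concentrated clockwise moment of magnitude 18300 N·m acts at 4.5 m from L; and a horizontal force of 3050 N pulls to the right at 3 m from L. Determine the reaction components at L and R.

Resultant of the triangular load: ½ × 1109.1 × 2.4 = 1330.92 N, acting at 3.3 m from L (one-third of the span from the peak).
ΣM about L: R_y·6.9 − 3600·5.1 − (½·1109.1·2.4)·3.3 − 1400·5.8 − 18300 = 0 → R_y = 49172.036/6.9 = 7126.38 ≈ 7126 N.
ΣF_y = 0: L_y + 7126.38 − 3600 − ½·1109.1·2.4 − 1400 = 0 → L_y = -795.5 N.
ΣF_x = 0: L_x + 3050 = 0 → L_x = -3050 N.

L_x = -3050 N, L_y = -795.5 N, R_y = 7126 N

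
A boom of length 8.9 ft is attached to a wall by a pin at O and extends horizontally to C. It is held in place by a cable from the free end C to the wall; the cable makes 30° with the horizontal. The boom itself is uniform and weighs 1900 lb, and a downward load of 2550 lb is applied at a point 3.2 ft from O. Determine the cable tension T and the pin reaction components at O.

T = 3734 lb, O_x = 3233 lb, O_y = 2583 lb

ΣM about O: T·sin30°·8.9 − 1900·4.45 − 2550·3.2 = 0 → T = 16615/(8.9·0.5) = 3733.71 ≈ 3734 lb.
ΣF_x = 0: O_x − T·cos30° = 0 → O_x = 3733.71 × 0.866025 = 3233 lb.
ΣF_y = 0: O_y + T·sin30° − 1900 − 2550 = 0 → O_y = 4450 − 3733.71 × 0.5 = 2583 lb.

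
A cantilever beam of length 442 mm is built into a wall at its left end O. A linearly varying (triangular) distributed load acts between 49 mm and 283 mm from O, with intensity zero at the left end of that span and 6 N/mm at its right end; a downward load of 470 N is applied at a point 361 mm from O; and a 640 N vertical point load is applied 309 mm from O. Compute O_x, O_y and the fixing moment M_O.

Resultant of the triangular load: ½ × 6 × 234 = 702 N, acting at 205 mm from O (one-third of the span from the peak).
ΣF_x = 0: O_x = 0.
ΣF_y = 0: O_y − ½·6·234 − 470 − 640 = 0 → O_y = 1812 N.
ΣM about O: M_O − (½·6·234)·205 − 470·361 − 640·309 = 0 → M_O = 511300 N·mm.

O_x = 0, O_y = 1812 N, M_O = 511300 N·mm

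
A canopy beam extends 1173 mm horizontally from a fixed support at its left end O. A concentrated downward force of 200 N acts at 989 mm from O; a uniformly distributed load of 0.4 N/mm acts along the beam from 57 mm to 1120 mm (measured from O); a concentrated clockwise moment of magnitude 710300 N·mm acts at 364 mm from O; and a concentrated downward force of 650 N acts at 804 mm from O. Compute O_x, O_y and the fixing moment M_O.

Resultant of the distributed load: 0.4 × 1063 = 425.2 N at 588.5 mm from O.
ΣF_x = 0: O_x = 0.
ΣF_y = 0: O_y − 200 − 0.4·1063 − 650 = 0 → O_y = 1275 N.
ΣM about O: M_O − 200·989 − (0.4·1063)·588.5 − 710300 − 650·804 = 0 → M_O = 1681000 N·mm.

O_x = 0, O_y = 1275 N, M_O = 1681000 N·mm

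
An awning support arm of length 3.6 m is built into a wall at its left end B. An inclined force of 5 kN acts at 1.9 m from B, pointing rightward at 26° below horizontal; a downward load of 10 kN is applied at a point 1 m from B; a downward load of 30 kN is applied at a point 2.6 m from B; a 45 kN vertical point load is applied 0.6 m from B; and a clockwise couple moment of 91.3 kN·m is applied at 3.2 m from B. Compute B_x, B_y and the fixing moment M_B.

ΣF_x = 0: B_x + 5·cos26° = 0 → B_x = -4.494 kN.
ΣF_y = 0: B_y − 5·sin26° − 10 − 30 − 45 = 0 → B_y = 87.19 kN.
ΣM about B: M_B − 5·sin26°·1.9 − 10·1 − 30·2.6 − 45·0.6 − 91.3 = 0 → M_B = 210.5 kN·m.

B_x = -4.494 kN, B_y = 87.19 kN, M_B = 210.5 kN·m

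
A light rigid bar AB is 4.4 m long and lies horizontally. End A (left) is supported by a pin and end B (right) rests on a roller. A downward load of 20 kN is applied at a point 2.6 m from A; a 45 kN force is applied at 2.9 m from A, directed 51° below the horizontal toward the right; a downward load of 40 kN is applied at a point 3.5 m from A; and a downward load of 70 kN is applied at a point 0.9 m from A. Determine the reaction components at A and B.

A_x = -28.32 kN, A_y = 83.97 kN, B_y = 81.00 kN

Taking moments about A: B_y·4.4 − 20·2.6 − 45·sin51°·2.9 − 40·3.5 − 70·0.9 = 0 → B_y = 356.418/4.4 = 81.0041 ≈ 81.00 kN.
ΣF_y = 0: A_y + 81.0041 − 20 − 45·sin51° − 40 − 70 = 0 → A_y = 83.97 kN.
ΣF_x = 0: A_x + 45·cos51° = 0 → A_x = -28.32 kN.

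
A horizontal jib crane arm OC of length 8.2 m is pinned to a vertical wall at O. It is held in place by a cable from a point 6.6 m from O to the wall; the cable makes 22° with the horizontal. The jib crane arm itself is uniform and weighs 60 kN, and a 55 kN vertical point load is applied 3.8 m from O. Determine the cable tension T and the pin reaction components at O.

ΣM about O: T·sin22°·6.6 − 60·4.1 − 55·3.8 = 0 → T = 455/(6.6·0.374607) = 184.031 ≈ 184.0 kN.
ΣF_x = 0: O_x − T·cos22° = 0 → O_x = 184.031 × 0.927184 = 170.6 kN.
ΣF_y = 0: O_y + T·sin22° − 60 − 55 = 0 → O_y = 115 − 184.031 × 0.374607 = 46.06 kN.

T = 184.0 kN, O_x = 170.6 kN, O_y = 46.06 kN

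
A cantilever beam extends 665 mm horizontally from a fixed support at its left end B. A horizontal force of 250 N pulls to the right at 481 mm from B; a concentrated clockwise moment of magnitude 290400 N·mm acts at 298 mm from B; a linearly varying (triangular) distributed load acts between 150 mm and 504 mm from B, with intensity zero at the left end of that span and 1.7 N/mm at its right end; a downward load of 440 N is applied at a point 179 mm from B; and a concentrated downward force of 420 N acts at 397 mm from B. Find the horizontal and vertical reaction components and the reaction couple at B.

B_x = -250.0 N, B_y = 1161 N, M_B = 652000 N·mm

Resultant of the triangular load: ½ × 1.7 × 354 = 300.9 N, acting at 386 mm from B (one-third of the span from the peak).
ΣF_x = 0: B_x + 250 = 0 → B_x = -250.0 N.
ΣF_y = 0: B_y − ½·1.7·354 − 440 − 420 = 0 → B_y = 1161 N.
ΣM about B: M_B − 290400 − (½·1.7·354)·386 − 440·179 − 420·397 = 0 → M_B = 652000 N·mm.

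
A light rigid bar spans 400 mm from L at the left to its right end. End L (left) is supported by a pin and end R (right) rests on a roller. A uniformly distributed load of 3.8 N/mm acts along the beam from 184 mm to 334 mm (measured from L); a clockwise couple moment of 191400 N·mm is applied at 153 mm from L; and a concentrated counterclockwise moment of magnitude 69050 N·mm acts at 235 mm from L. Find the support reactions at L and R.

Resultant of the distributed load: 3.8 × 150 = 570 N at 259 mm from L.
Moments about L: R_y·400 − (3.8·150)·259 − 191400 + 69050 = 0 → R_y = 269980/400 = 674.95 ≈ 675.0 N.
ΣF_y = 0: L_y + 674.95 − 3.8·150 = 0 → L_y = -105.0 N.
ΣF_x = 0: no horizontal applied forces, so L_x = 0.

L_x = 0, L_y = -105.0 N, R_y = 675.0 N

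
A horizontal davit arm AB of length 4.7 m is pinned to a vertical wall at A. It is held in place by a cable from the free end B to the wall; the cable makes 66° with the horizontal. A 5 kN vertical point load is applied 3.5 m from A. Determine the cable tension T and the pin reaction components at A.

T = 4.076 kN, A_x = 1.658 kN, A_y = 1.277 kN

ΣM about A: T·sin66°·4.7 − 5·3.5 = 0 → T = 17.5/(4.7·0.913545) = 4.07578 ≈ 4.076 kN.
ΣF_x = 0: A_x − T·cos66° = 0 → A_x = 4.07578 × 0.406737 = 1.658 kN.
ΣF_y = 0: A_y + T·sin66° − 5 = 0 → A_y = 5 − 4.07578 × 0.913545 = 1.277 kN.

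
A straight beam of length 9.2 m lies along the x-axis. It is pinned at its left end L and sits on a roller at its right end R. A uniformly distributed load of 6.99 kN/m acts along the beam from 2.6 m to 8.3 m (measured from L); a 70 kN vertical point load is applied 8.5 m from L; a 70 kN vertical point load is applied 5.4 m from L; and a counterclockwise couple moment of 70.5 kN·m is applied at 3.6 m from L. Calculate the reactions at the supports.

Resultant of the distributed load: 6.99 × 5.7 = 39.843 kN at 5.45 m from L.
Moments about L: R_y·9.2 − (6.99·5.7)·5.45 − 70·8.5 − 70·5.4 + 70.5 = 0 → R_y = 1119.64435/9.2 = 121.7 kN.
ΣF_y = 0: L_y + 121.7 − 6.99·5.7 − 70 − 70 = 0 → L_y = 58.14 kN.
ΣF_x = 0: no horizontal applied forces, so L_x = 0.

L_x = 0, L_y = 58.14 kN, R_y = 121.7 kN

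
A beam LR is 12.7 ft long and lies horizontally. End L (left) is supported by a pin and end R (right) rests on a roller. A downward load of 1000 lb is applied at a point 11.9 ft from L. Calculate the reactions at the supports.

L_x = 0, L_y = 62.99 lb, R_y = 937.0 lb

Taking moments about L: R_y·12.7 − 1000·11.9 = 0 → R_y = 11900/12.7 = 937.008 ≈ 937.0 lb.
ΣF_y = 0: L_y + 937.008 − 1000 = 0 → L_y = 62.99 lb.
ΣF_x = 0: no horizontal applied forces, so L_x = 0.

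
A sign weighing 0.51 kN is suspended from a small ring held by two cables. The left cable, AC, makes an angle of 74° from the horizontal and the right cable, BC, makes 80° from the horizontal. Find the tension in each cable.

T_AC = 0.2020 kN, T_BC = 0.3207 kN

ΣF_x = 0: −T_AC·cos74° + T_BC·cos80° = 0 → T_BC = 1.58733·T_AC.
ΣF_y = 0: T_AC·sin74° + T_BC·sin80° = 0.51.
Substitute: T_AC·(0.961262 + 1.58733·0.984808) = 0.51 → T_AC = 0.202022 ≈ 0.2020 kN.
Then T_BC = 1.58733 × 0.202022 = 0.3207 kN.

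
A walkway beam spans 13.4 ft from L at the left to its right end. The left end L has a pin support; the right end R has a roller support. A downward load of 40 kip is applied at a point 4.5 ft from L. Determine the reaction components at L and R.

Taking moments about L: R_y·13.4 − 40·4.5 = 0 → R_y = 180/13.4 = 13.4328 ≈ 13.43 kip.
ΣF_y = 0: L_y + 13.4328 − 40 = 0 → L_y = 26.57 kip.
ΣF_x = 0: no horizontal applied forces, so L_x = 0.

L_x = 0, L_y = 26.57 kip, R_y = 13.43 kip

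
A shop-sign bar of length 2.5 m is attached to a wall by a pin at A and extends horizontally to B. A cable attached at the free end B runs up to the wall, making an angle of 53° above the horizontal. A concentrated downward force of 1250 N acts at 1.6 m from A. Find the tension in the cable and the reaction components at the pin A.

ΣM about A: T·sin53°·2.5 − 1250·1.6 = 0 → T = 2000/(2.5·0.798636) = 1001.71 ≈ 1002 N.
ΣF_x = 0: A_x − T·cos53° = 0 → A_x = 1001.71 × 0.601815 = 602.8 N.
ΣF_y = 0: A_y + T·sin53° − 1250 = 0 → A_y = 1250 − 1001.71 × 0.798636 = 450.0 N.

T = 1002 N, A_x = 602.8 N, A_y = 450.0 N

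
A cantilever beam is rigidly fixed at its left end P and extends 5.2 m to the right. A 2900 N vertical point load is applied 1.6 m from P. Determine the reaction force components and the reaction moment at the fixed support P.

P_x = 0, P_y = 2900 N, M_P = 4640 N·m

ΣF_x = 0: P_x = 0.
ΣF_y = 0: P_y − 2900 = 0 → P_y = 2900 N.
ΣM about P: M_P − 2900·1.6 = 0 → M_P = 4640 N·m.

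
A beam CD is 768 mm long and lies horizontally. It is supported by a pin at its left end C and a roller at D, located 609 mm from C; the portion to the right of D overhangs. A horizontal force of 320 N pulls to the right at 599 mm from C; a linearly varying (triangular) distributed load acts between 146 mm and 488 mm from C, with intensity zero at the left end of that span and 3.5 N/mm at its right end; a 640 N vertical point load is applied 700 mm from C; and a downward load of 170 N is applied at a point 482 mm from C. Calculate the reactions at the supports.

C_x = -320.0 N, C_y = 170.8 N, D_y = 1238 N

Resultant of the triangular load: ½ × 3.5 × 342 = 598.5 N, acting at 374 mm from C (one-third of the span from the peak).
ΣM about C: D_y·609 − (½·3.5·342)·374 − 640·700 − 170·482 = 0 → D_y = 753779/609 = 1237.73 ≈ 1238 N.
ΣF_y = 0: C_y + 1237.73 − ½·3.5·342 − 640 − 170 = 0 → C_y = 170.8 N.
ΣF_x = 0: C_x + 320 = 0 → C_x = -320.0 N.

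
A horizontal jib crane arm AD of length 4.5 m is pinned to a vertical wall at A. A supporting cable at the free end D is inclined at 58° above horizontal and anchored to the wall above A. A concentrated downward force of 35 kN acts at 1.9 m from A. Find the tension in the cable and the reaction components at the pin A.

ΣM about A: T·sin58°·4.5 − 35·1.9 = 0 → T = 66.5/(4.5·0.848048) = 17.4256 ≈ 17.43 kN.
ΣF_x = 0: A_x − T·cos58° = 0 → A_x = 17.4256 × 0.529919 = 9.234 kN.
ΣF_y = 0: A_y + T·sin58° − 35 = 0 → A_y = 35 − 17.4256 × 0.848048 = 20.22 kN.

T = 17.43 kN, A_x = 9.234 kN, A_y = 20.22 kN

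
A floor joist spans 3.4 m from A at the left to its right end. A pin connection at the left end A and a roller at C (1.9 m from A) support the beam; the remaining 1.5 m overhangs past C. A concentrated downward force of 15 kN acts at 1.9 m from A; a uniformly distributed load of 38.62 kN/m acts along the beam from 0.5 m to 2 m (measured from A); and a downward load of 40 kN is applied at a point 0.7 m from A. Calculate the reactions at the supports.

Resultant of the distributed load: 38.62 × 1.5 = 57.93 kN at 1.25 m from A.
ΣM about A: C_y·1.9 − 15·1.9 − (38.62·1.5)·1.25 − 40·0.7 = 0 → C_y = 128.9125/1.9 = 67.8487 ≈ 67.85 kN.
ΣF_y = 0: A_y + 67.8487 − 15 − 38.62·1.5 − 40 = 0 → A_y = 45.08 kN.
ΣF_x = 0: no horizontal applied forces, so A_x = 0.

A_x = 0, A_y = 45.08 kN, C_y = 67.85 kN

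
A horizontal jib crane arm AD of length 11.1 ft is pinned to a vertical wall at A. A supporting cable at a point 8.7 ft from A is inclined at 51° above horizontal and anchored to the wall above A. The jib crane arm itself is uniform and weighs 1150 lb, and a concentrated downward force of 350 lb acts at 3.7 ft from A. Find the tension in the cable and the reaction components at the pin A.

ΣM about A: T·sin51°·8.7 − 1150·5.55 − 350·3.7 = 0 → T = 7677.5/(8.7·0.777146) = 1135.53 ≈ 1136 lb.
ΣF_x = 0: A_x − T·cos51° = 0 → A_x = 1135.53 × 0.62932 = 714.6 lb.
ΣF_y = 0: A_y + T·sin51° − 1150 − 350 = 0 → A_y = 1500 − 1135.53 × 0.777146 = 617.5 lb.

T = 1136 lb, A_x = 714.6 lb, A_y = 617.5 lb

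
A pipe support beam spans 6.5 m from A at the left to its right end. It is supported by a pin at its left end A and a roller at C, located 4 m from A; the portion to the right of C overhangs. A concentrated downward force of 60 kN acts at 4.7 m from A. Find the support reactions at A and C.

A_x = 0, A_y = -10.50 kN, C_y = 70.50 kN

Moments about A: C_y·4 − 60·4.7 = 0 → C_y = 282/4 = 70.50 kN.
ΣF_y = 0: A_y + 70.5 − 60 = 0 → A_y = -10.50 kN.
ΣF_x = 0: no horizontal applied forces, so A_x = 0.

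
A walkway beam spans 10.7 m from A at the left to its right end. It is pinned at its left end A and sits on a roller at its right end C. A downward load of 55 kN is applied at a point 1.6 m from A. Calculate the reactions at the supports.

A_x = 0, A_y = 46.78 kN, C_y = 8.224 kN

Moments about A: C_y·10.7 − 55·1.6 = 0 → C_y = 88/10.7 = 8.2243 ≈ 8.224 kN.
ΣF_y = 0: A_y + 8.2243 − 55 = 0 → A_y = 46.78 kN.
ΣF_x = 0: no horizontal applied forces, so A_x = 0.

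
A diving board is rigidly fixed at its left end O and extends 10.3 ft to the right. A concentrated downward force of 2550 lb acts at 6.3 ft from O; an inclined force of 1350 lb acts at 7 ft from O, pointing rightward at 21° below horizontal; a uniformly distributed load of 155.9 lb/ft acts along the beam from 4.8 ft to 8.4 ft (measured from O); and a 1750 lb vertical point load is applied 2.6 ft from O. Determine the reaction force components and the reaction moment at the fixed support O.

Resultant of the distributed load: 155.9 × 3.6 = 561.24 lb at 6.6 ft from O.
ΣF_x = 0: O_x + 1350·cos21° = 0 → O_x = -1260 lb.
ΣF_y = 0: O_y − 2550 − 1350·sin21° − 155.9·3.6 − 1750 = 0 → O_y = 5345 lb.
ΣM about O: M_O − 2550·6.3 − 1350·sin21°·7 − (155.9·3.6)·6.6 − 1750·2.6 = 0 → M_O = 27710 lb·ft.

O_x = -1260 lb, O_y = 5345 lb, M_O = 27710 lb·ft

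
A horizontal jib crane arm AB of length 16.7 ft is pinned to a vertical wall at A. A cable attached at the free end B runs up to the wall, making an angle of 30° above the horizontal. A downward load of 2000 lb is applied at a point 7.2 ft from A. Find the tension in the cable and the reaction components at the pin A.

ΣM about A: T·sin30°·16.7 − 2000·7.2 = 0 → T = 14400/(16.7·0.5) = 1724.55 ≈ 1725 lb.
ΣF_x = 0: A_x − T·cos30° = 0 → A_x = 1724.55 × 0.866025 = 1494 lb.
ΣF_y = 0: A_y + T·sin30° − 2000 = 0 → A_y = 2000 − 1724.55 × 0.5 = 1138 lb.

T = 1725 lb, A_x = 1494 lb, A_y = 1138 lb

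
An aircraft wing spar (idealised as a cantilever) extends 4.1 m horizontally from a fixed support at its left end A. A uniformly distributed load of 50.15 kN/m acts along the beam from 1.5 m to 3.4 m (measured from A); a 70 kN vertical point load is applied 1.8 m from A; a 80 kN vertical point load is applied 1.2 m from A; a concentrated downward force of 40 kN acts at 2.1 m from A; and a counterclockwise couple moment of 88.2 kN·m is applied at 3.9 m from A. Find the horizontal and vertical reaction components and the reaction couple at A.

A_x = 0, A_y = 285.3 kN, M_A = 451.2 kN·m

Resultant of the distributed load: 50.15 × 1.9 = 95.285 kN at 2.45 m from A.
ΣF_x = 0: A_x = 0.
ΣF_y = 0: A_y − 50.15·1.9 − 70 − 80 − 40 = 0 → A_y = 285.3 kN.
ΣM about A: M_A − (50.15·1.9)·2.45 − 70·1.8 − 80·1.2 − 40·2.1 + 88.2 = 0 → M_A = 451.2 kN·m.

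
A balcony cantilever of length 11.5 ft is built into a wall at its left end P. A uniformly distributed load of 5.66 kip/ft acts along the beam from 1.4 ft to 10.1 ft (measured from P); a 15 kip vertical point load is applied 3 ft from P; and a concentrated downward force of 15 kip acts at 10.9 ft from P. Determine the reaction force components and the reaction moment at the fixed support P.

P_x = 0, P_y = 79.24 kip, M_P = 491.6 kip·ft

Resultant of the distributed load: 5.66 × 8.7 = 49.242 kip at 5.75 ft from P.
ΣF_x = 0: P_x = 0.
ΣF_y = 0: P_y − 5.66·8.7 − 15 − 15 = 0 → P_y = 79.24 kip.
ΣM about P: M_P − (5.66·8.7)·5.75 − 15·3 − 15·10.9 = 0 → M_P = 491.6 kip·ft.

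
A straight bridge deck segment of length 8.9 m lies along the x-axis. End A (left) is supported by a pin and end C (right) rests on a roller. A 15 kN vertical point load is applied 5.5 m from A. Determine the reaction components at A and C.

A_x = 0, A_y = 5.730 kN, C_y = 9.270 kN

ΣM about A: C_y·8.9 − 15·5.5 = 0 → C_y = 82.5/8.9 = 9.26966 ≈ 9.270 kN.
ΣF_y = 0: A_y + 9.26966 − 15 = 0 → A_y = 5.730 kN.
ΣF_x = 0: no horizontal applied forces, so A_x = 0.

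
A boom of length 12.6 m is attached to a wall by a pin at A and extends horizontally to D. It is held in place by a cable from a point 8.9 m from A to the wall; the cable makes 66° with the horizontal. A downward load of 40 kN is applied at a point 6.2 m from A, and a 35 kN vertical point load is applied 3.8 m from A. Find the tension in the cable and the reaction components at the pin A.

T = 46.86 kN, A_x = 19.06 kN, A_y = 32.19 kN

ΣM about A: T·sin66°·8.9 − 40·6.2 − 35·3.8 = 0 → T = 381/(8.9·0.913545) = 46.8603 ≈ 46.86 kN.
ΣF_x = 0: A_x − T·cos66° = 0 → A_x = 46.8603 × 0.406737 = 19.06 kN.
ΣF_y = 0: A_y + T·sin66° − 40 − 35 = 0 → A_y = 75 − 46.8603 × 0.913545 = 32.19 kN.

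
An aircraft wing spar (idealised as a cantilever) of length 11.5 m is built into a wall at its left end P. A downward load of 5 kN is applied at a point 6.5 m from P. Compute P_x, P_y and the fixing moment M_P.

ΣF_x = 0: P_x = 0.
ΣF_y = 0: P_y − 5 = 0 → P_y = 5.000 kN.
ΣM about P: M_P − 5·6.5 = 0 → M_P = 32.50 kN·m.

P_x = 0, P_y = 5.000 kN, M_P = 32.50 kN·m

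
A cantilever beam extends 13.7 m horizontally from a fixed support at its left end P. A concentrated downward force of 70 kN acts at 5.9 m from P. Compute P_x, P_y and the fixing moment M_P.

ΣF_x = 0: P_x = 0.
ΣF_y = 0: P_y − 70 = 0 → P_y = 70.00 kN.
ΣM about P: M_P − 70·5.9 = 0 → M_P = 413.0 kN·m.

P_x = 0, P_y = 70.00 kN, M_P = 413.0 kN·m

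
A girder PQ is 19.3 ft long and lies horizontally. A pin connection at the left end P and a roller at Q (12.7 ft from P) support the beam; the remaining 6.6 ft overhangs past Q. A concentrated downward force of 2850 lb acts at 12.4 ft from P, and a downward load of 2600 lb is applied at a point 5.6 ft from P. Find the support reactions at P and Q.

P_x = 0, P_y = 1521 lb, Q_y = 3929 lb

ΣM about P: Q_y·12.7 − 2850·12.4 − 2600·5.6 = 0 → Q_y = 49900/12.7 = 3929.13 ≈ 3929 lb.
ΣF_y = 0: P_y + 3929.13 − 2850 − 2600 = 0 → P_y = 1521 lb.
ΣF_x = 0: no horizontal applied forces, so P_x = 0.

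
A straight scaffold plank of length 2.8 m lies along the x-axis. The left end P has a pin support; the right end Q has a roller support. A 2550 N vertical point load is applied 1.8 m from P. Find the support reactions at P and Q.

P_x = 0, P_y = 910.7 N, Q_y = 1639 N

ΣM about P: Q_y·2.8 − 2550·1.8 = 0 → Q_y = 4590/2.8 = 1639.29 ≈ 1639 N.
ΣF_y = 0: P_y + 1639.29 − 2550 = 0 → P_y = 910.7 N.
ΣF_x = 0: no horizontal applied forces, so P_x = 0.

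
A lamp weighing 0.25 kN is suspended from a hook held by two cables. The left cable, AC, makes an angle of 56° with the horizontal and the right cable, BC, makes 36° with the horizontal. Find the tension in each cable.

T_AC = 0.2024 kN, T_BC = 0.1399 kN

ΣF_x = 0: −T_AC·cos56° + T_BC·cos36° = 0 → T_BC = 0.6912·T_AC.
ΣF_y = 0: T_AC·sin56° + T_BC·sin36° = 0.25.
Substitute: T_AC·(0.829038 + 0.6912·0.587785) = 0.25 → T_AC = 0.202378 ≈ 0.2024 kN.
Then T_BC = 0.6912 × 0.202378 = 0.1399 kN.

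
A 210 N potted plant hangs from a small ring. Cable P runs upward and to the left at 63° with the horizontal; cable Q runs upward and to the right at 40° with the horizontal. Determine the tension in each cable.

T_P = 165.1 N, T_Q = 97.85 N

ΣF_x = 0: −T_P·cos63° + T_Q·cos40° = 0 → T_Q = 0.592643·T_P.
ΣF_y = 0: T_P·sin63° + T_Q·sin40° = 210.
Substitute: T_P·(0.891007 + 0.592643·0.642788) = 210 → T_P = 165.101 ≈ 165.1 N.
Then T_Q = 0.592643 × 165.101 = 97.85 N.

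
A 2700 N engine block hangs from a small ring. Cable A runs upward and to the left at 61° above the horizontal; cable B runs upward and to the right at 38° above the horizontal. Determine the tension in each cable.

ΣF_x = 0: −T_A·cos61° + T_B·cos38° = 0 → T_B = 0.615232·T_A.
ΣF_y = 0: T_A·sin61° + T_B·sin38° = 2700.
Substitute: T_A·(0.87462 + 0.615232·0.615661) = 2700 → T_A = 2154.15 ≈ 2154 N.
Then T_B = 0.615232 × 2154.15 = 1325 N.

T_A = 2154 N, T_B = 1325 N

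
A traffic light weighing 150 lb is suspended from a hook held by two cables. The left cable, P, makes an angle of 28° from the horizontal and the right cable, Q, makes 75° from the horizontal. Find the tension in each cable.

T_P = 39.84 lb, T_Q = 135.9 lb

ΣF_x = 0: −T_P·cos28° + T_Q·cos75° = 0 → T_Q = 3.41145·T_P.
ΣF_y = 0: T_P·sin28° + T_Q·sin75° = 150.
Substitute: T_P·(0.469472 + 3.41145·0.965926) = 150 → T_P = 39.844 ≈ 39.84 lb.
Then T_Q = 3.41145 × 39.844 = 135.9 lb.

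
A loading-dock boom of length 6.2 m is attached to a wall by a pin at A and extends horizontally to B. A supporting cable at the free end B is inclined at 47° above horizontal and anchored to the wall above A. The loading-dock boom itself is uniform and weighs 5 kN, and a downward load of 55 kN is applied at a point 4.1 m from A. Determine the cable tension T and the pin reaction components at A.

ΣM about A: T·sin47°·6.2 − 5·3.1 − 55·4.1 = 0 → T = 241/(6.2·0.731354) = 53.1493 ≈ 53.15 kN.
ΣF_x = 0: A_x − T·cos47° = 0 → A_x = 53.1493 × 0.681998 = 36.25 kN.
ΣF_y = 0: A_y + T·sin47° − 5 − 55 = 0 → A_y = 60 − 53.1493 × 0.731354 = 21.13 kN.

T = 53.15 kN, A_x = 36.25 kN, A_y = 21.13 kN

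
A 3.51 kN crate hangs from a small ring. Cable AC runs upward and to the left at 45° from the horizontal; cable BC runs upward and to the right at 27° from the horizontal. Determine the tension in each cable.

ΣF_x = 0: −T_AC·cos45° + T_BC·cos27° = 0 → T_BC = 0.793604·T_AC.
ΣF_y = 0: T_AC·sin45° + T_BC·sin27° = 3.51.
Substitute: T_AC·(0.707107 + 0.793604·0.45399) = 3.51 → T_AC = 3.28838 ≈ 3.288 kN.
Then T_BC = 0.793604 × 3.28838 = 2.610 kN.

T_AC = 3.288 kN, T_BC = 2.610 kN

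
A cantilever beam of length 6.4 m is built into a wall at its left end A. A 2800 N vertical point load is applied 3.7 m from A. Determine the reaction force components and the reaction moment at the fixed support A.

ΣF_x = 0: A_x = 0.
ΣF_y = 0: A_y − 2800 = 0 → A_y = 2800 N.
ΣM about A: M_A − 2800·3.7 = 0 → M_A = 10360 N·m.

A_x = 0, A_y = 2800 N, M_A = 10360 N·m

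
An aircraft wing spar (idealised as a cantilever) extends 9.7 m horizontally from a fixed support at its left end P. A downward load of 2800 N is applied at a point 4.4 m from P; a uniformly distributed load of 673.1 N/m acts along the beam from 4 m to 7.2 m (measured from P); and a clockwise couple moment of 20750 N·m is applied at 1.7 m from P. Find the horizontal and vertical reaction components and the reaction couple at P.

P_x = 0, P_y = 4954 N, M_P = 45130 N·m

Resultant of the distributed load: 673.1 × 3.2 = 2153.92 N at 5.6 m from P.
ΣF_x = 0: P_x = 0.
ΣF_y = 0: P_y − 2800 − 673.1·3.2 = 0 → P_y = 4954 N.
ΣM about P: M_P − 2800·4.4 − (673.1·3.2)·5.6 − 20750 = 0 → M_P = 45130 N·m.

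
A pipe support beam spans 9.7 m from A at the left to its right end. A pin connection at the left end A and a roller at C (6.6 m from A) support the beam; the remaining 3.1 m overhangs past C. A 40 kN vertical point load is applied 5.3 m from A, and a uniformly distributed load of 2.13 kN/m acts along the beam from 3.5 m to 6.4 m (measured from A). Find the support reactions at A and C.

Resultant of the distributed load: 2.13 × 2.9 = 6.177 kN at 4.95 m from A.
Taking moments about A: C_y·6.6 − 40·5.3 − (2.13·2.9)·4.95 = 0 → C_y = 242.57615/6.6 = 36.754 ≈ 36.75 kN.
ΣF_y = 0: A_y + 36.754 − 40 − 2.13·2.9 = 0 → A_y = 9.423 kN.
ΣF_x = 0: no horizontal applied forces, so A_x = 0.

A_x = 0, A_y = 9.423 kN, C_y = 36.75 kN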